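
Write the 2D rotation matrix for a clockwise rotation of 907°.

Rotation matrix formula: [[cos θ, -sin θ], [sin θ, cos θ]]
A clockwise rotation by 907° is equivalent to a counterclockwise rotation by -907°.
For θ = -907°:
cos(-907°) = -0.9925
sin(-907°) = 0.1219
Result: [[-0.9925, -0.1219], [0.1219, -0.9925]]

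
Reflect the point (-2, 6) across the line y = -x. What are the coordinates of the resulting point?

Reflection across line y = -x: (-2, 6) → (-6, 2)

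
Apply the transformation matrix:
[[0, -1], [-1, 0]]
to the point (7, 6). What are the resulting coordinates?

Matrix multiplication:
[[0, -1], [-1, 0]] × [7, 6]ᵀ
= [(0)(7) + (-1)(6), (-1)(7) + (0)(6)]ᵀ
= [-6, -7]ᵀ
Result: (-6, -7)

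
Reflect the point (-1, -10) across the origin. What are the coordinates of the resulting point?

Reflection across origin: (-1, -10) → (1, 10)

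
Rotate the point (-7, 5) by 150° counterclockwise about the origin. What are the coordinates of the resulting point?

Rotation matrix for 150°: [[cos 150°, -sin 150°], [sin 150°, cos 150°]] ≈ [[-0.866025, -0.500000], [0.500000, -0.866025]]
[[-0.866025, -0.500000], [0.500000, -0.866025]] × [-7, 5]ᵀ ≈ [3.5622, -7.8301]ᵀ
Result: (3.5622, -7.8301)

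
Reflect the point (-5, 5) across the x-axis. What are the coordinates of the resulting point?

Reflection across x-axis: (-5, 5) → (-5, -5)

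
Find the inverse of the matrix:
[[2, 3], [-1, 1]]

For [[a,b],[c,d]], inverse = (1/det)·[[d,-b],[-c,a]]
det = (2)(1) - (3)(-1) = 2 - -3 = 5
Inverse = (1/5)·[[1, -3], [1, 2]]
= [[1/5, -3/5], [1/5, 2/5]]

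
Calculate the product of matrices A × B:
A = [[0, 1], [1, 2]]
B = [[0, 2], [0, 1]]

Matrix multiplication:
C[0][0] = 0×0 + 1×0 = 0
C[0][1] = 0×2 + 1×1 = 1
C[1][0] = 1×0 + 2×0 = 0
C[1][1] = 1×2 + 2×1 = 4
Result: [[0, 1], [0, 4]]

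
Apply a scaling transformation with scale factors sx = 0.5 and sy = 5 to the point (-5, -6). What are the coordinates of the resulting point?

Scaling matrix:
[[0.50, 0], [0, 5]]
Result: (-5 × 0.5, -6 × 5) = (-2.5, -30)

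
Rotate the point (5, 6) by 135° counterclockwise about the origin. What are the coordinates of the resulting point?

Rotation matrix for 135°: [[cos 135°, -sin 135°], [sin 135°, cos 135°]] ≈ [[-0.707107, -0.707107], [0.707107, -0.707107]]
[[-0.707107, -0.707107], [0.707107, -0.707107]] × [5, 6]ᵀ ≈ [-7.7782, -0.7071]ᵀ
Result: (-7.7782, -0.7071)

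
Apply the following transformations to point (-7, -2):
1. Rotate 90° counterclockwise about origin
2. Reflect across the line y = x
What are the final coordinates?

Step 1: Rotate 90° → (2, -7)
Step 2: Reflect across line y = x → (-7, 2)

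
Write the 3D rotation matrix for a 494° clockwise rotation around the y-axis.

Rotation matrix for clockwise 494° around y-axis:
A clockwise rotation by 494° is a counterclockwise rotation by -494°.
cos(-494°) = -0.6947, sin(-494°) = -0.7193
Result: [[-0.6947, 0, -0.7193], [0, 1, 0], [0.7193, 0, -0.6947]]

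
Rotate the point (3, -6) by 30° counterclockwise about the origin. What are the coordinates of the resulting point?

Rotation matrix for 30°: [[cos 30°, -sin 30°], [sin 30°, cos 30°]] ≈ [[0.866025, -0.500000], [0.500000, 0.866025]]
[[0.866025, -0.500000], [0.500000, 0.866025]] × [3, -6]ᵀ ≈ [5.5981, -3.6962]ᵀ
Result: (5.5981, -3.6962)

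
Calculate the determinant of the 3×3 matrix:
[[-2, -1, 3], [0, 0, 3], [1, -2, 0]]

Expansion along first row:
det = -2·det([[0,3],[-2,0]]) - -1·det([[0,3],[1,0]]) + 3·det([[0,0],[1,-2]])
    = -2·(0·0 - 3·-2) - -1·(0·0 - 3·1) + 3·(0·-2 - 0·1)
    = -2·6 - -1·-3 + 3·0
    = -12 + -3 + 0 = -15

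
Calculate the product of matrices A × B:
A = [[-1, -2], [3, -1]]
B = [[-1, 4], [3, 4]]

Matrix multiplication:
C[0][0] = -1×-1 + -2×3 = -5
C[0][1] = -1×4 + -2×4 = -12
C[1][0] = 3×-1 + -1×3 = -6
C[1][1] = 3×4 + -1×4 = 8
Result: [[-5, -12], [-6, 8]]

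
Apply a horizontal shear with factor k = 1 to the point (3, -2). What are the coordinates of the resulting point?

Shear matrix for horizontal shear with factor k = 1:
[[1, 1], [0, 1]]
Result: (3, -2) → (1, -2)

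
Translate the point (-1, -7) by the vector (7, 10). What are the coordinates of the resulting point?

Translation by (7, 10) (homogeneous matrix [[1, 0, 7], [0, 1, 10], [0, 0, 1]]):
x' = -1 + 7 = 6
y' = -7 + 10 = 3
Result: (6, 3)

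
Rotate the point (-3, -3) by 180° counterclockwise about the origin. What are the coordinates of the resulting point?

Rotation matrix for 180°: [[cos 180°, -sin 180°], [sin 180°, cos 180°]] = [[-1, 0], [0, -1]]
[[-1, 0], [0, -1]] × [-3, -3]ᵀ = [3, 3]ᵀ
Result: (3, 3)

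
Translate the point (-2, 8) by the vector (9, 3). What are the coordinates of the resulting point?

Translation by (9, 3) (homogeneous matrix [[1, 0, 9], [0, 1, 3], [0, 0, 1]]):
x' = -2 + 9 = 7
y' = 8 + 3 = 11
Result: (7, 11)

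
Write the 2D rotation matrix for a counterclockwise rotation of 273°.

Rotation matrix formula: [[cos θ, -sin θ], [sin θ, cos θ]]
For θ = 273°:
cos(273°) = 0.0523
sin(273°) = -0.9986
Result: [[0.0523, 0.9986], [-0.9986, 0.0523]]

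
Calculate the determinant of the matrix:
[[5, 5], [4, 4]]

For a 2×2 matrix [[a, b], [c, d]], det = ad - bc
det = (5)(4) - (5)(4) = 20 - 20 = 0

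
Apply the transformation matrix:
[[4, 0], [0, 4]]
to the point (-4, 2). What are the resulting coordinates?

Matrix multiplication:
[[4, 0], [0, 4]] × [-4, 2]ᵀ
= [(4)(-4) + (0)(2), (0)(-4) + (4)(2)]ᵀ
= [-16, 8]ᵀ
Result: (-16, 8)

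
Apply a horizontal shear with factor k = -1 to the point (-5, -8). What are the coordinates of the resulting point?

Shear matrix for horizontal shear with factor k = -1:
[[1, -1], [0, 1]]
Result: (-5, -8) → (3, -8)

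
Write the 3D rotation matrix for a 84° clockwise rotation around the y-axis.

Rotation matrix for clockwise 84° around y-axis:
A clockwise rotation by 84° is a counterclockwise rotation by -84°.
cos(-84°) = 0.1045, sin(-84°) = -0.9945
Result: [[0.1045, 0, -0.9945], [0, 1, 0], [0.9945, 0, 0.1045]]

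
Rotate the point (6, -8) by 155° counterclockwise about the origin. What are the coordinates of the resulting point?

Rotation matrix for 155°: [[cos 155°, -sin 155°], [sin 155°, cos 155°]] ≈ [[-0.906308, -0.422618], [0.422618, -0.906308]]
[[-0.906308, -0.422618], [0.422618, -0.906308]] × [6, -8]ᵀ ≈ [-2.0569, 9.7862]ᵀ
Result: (-2.0569, 9.7862)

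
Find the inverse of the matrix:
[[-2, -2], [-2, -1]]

For [[a,b],[c,d]], inverse = (1/det)·[[d,-b],[-c,a]]
det = (-2)(-1) - (-2)(-2) = 2 - 4 = -2
Inverse = (1/-2)·[[-1, 2], [2, -2]]
= [[1/2, -1], [-1, 1]]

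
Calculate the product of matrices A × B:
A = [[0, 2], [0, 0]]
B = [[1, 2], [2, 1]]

Matrix multiplication:
C[0][0] = 0×1 + 2×2 = 4
C[0][1] = 0×2 + 2×1 = 2
C[1][0] = 0×1 + 0×2 = 0
C[1][1] = 0×2 + 0×1 = 0
Result: [[4, 2], [0, 0]]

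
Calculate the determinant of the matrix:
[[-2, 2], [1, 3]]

For a 2×2 matrix [[a, b], [c, d]], det = ad - bc
det = (-2)(3) - (2)(1) = -6 - 2 = -8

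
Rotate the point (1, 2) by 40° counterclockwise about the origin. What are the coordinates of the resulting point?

Rotation matrix for 40°: [[cos 40°, -sin 40°], [sin 40°, cos 40°]] ≈ [[0.766044, -0.642788], [0.642788, 0.766044]]
[[0.766044, -0.642788], [0.642788, 0.766044]] × [1, 2]ᵀ ≈ [-0.5195, 2.1749]ᵀ
Result: (-0.5195, 2.1749)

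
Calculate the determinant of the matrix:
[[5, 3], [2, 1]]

For a 2×2 matrix [[a, b], [c, d]], det = ad - bc
det = (5)(1) - (3)(2) = 5 - 6 = -1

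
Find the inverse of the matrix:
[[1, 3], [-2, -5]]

For [[a,b],[c,d]], inverse = (1/det)·[[d,-b],[-c,a]]
det = (1)(-5) - (3)(-2) = -5 - -6 = 1
Inverse = [[-5, -3], [2, 1]]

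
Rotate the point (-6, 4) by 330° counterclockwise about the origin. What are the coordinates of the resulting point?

Rotation matrix for 330°: [[cos 330°, -sin 330°], [sin 330°, cos 330°]] ≈ [[0.866025, 0.500000], [-0.500000, 0.866025]]
[[0.866025, 0.500000], [-0.500000, 0.866025]] × [-6, 4]ᵀ ≈ [-3.1962, 6.4641]ᵀ
Result: (-3.1962, 6.4641)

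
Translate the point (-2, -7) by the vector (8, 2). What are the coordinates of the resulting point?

Translation by (8, 2) (homogeneous matrix [[1, 0, 8], [0, 1, 2], [0, 0, 1]]):
x' = -2 + 8 = 6
y' = -7 + 2 = -5
Result: (6, -5)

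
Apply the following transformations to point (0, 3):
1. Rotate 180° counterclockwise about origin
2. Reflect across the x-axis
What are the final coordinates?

Step 1: Rotate 180° → (0, -3)
Step 2: Reflect across x-axis → (0, 3)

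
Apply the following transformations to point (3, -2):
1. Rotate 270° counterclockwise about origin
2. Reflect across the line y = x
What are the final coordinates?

Step 1: Rotate 270° → (-2, -3)
Step 2: Reflect across line y = x → (-3, -2)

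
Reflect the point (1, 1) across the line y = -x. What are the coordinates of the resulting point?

Reflection across line y = -x: (1, 1) → (-1, -1)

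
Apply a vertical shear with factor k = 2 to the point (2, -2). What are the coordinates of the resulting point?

Shear matrix for vertical shear with factor k = 2:
[[1, 0], [2, 1]]
Result: (2, -2) → (2, 2)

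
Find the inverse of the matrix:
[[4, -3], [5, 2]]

For [[a,b],[c,d]], inverse = (1/det)·[[d,-b],[-c,a]]
det = (4)(2) - (-3)(5) = 8 - -15 = 23
Inverse = (1/23)·[[2, 3], [-5, 4]]
= [[2/23, 3/23], [-5/23, 4/23]]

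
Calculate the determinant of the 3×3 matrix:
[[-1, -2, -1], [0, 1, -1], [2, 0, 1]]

Expansion along first row:
det = -1·det([[1,-1],[0,1]]) - -2·det([[0,-1],[2,1]]) + -1·det([[0,1],[2,0]])
    = -1·(1·1 - -1·0) - -2·(0·1 - -1·2) + -1·(0·0 - 1·2)
    = -1·1 - -2·2 + -1·-2
    = -1 + 4 + 2 = 5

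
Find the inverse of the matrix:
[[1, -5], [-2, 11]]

For [[a,b],[c,d]], inverse = (1/det)·[[d,-b],[-c,a]]
det = (1)(11) - (-5)(-2) = 11 - 10 = 1
Inverse = [[11, 5], [2, 1]]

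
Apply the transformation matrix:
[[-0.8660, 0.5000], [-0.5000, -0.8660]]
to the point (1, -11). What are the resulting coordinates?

Matrix multiplication:
[[-0.8660, 0.5000], [-0.5000, -0.8660]] × [1, -11]ᵀ
= [(-0.8660)(1) + (0.5000)(-11), (-0.5000)(1) + (-0.8660)(-11)]ᵀ
= [-6.3660, 9.0260]ᵀ
Result: (-6.3660, 9.0260)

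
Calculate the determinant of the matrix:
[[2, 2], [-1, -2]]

For a 2×2 matrix [[a, b], [c, d]], det = ad - bc
det = (2)(-2) - (2)(-1) = -4 - -2 = -2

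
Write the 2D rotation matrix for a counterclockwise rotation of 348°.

Rotation matrix formula: [[cos θ, -sin θ], [sin θ, cos θ]]
For θ = 348°:
cos(348°) = 0.9781
sin(348°) = -0.2079
Result: [[0.9781, 0.2079], [-0.2079, 0.9781]]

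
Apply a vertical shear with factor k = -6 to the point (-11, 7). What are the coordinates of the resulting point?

Shear matrix for vertical shear with factor k = -6:
[[1, 0], [-6, 1]]
Result: (-11, 7) → (-11, 73)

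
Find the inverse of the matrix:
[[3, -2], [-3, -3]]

For [[a,b],[c,d]], inverse = (1/det)·[[d,-b],[-c,a]]
det = (3)(-3) - (-2)(-3) = -9 - 6 = -15
Inverse = (1/-15)·[[-3, 2], [3, 3]]
= [[1/5, -2/15], [-1/5, -1/5]]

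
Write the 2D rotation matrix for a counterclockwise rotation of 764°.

Rotation matrix formula: [[cos θ, -sin θ], [sin θ, cos θ]]
For θ = 764°:
cos(764°) = 0.7193
sin(764°) = 0.6947
Result: [[0.7193, -0.6947], [0.6947, 0.7193]]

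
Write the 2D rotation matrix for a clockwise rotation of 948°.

Rotation matrix formula: [[cos θ, -sin θ], [sin θ, cos θ]]
A clockwise rotation by 948° is equivalent to a counterclockwise rotation by -948°.
For θ = -948°:
cos(-948°) = -0.6691
sin(-948°) = 0.7431
Result: [[-0.6691, -0.7431], [0.7431, -0.6691]]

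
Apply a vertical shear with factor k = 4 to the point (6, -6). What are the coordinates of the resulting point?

Shear matrix for vertical shear with factor k = 4:
[[1, 0], [4, 1]]
Result: (6, -6) → (6, 18)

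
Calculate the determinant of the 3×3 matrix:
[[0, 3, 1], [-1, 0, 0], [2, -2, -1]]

Expansion along first row:
det = 0·det([[0,0],[-2,-1]]) - 3·det([[-1,0],[2,-1]]) + 1·det([[-1,0],[2,-2]])
    = 0·(0·-1 - 0·-2) - 3·(-1·-1 - 0·2) + 1·(-1·-2 - 0·2)
    = 0·0 - 3·1 + 1·2
    = 0 + -3 + 2 = -1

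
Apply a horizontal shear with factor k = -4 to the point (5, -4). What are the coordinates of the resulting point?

Shear matrix for horizontal shear with factor k = -4:
[[1, -4], [0, 1]]
Result: (5, -4) → (21, -4)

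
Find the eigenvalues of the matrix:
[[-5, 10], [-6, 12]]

Characteristic equation: det(A - λI) = 0
λ² - (trace)λ + (det) = 0
trace = -5 + 12 = 7, det = (-5)(12) - (10)(-6) = 0
λ² - (7)λ + (0) = 0
λ = (7 ± √((7)² - 4·(0))) / 2 = (7 ± √49) / 2
Solving: λ = 0, 7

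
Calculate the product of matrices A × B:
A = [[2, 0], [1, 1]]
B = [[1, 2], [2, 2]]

Matrix multiplication:
C[0][0] = 2×1 + 0×2 = 2
C[0][1] = 2×2 + 0×2 = 4
C[1][0] = 1×1 + 1×2 = 3
C[1][1] = 1×2 + 1×2 = 4
Result: [[2, 4], [3, 4]]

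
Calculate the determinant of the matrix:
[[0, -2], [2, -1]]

For a 2×2 matrix [[a, b], [c, d]], det = ad - bc
det = (0)(-1) - (-2)(2) = 0 - -4 = 4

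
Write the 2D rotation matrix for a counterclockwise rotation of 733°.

Rotation matrix formula: [[cos θ, -sin θ], [sin θ, cos θ]]
For θ = 733°:
cos(733°) = 0.9744
sin(733°) = 0.2250
Result: [[0.9744, -0.2250], [0.2250, 0.9744]]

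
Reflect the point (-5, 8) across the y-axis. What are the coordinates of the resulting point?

Reflection across y-axis: (-5, 8) → (5, 8)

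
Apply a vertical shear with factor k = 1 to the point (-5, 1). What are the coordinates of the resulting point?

Shear matrix for vertical shear with factor k = 1:
[[1, 0], [1, 1]]
Result: (-5, 1) → (-5, -4)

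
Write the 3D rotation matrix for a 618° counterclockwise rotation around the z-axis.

Rotation matrix for counterclockwise 618° around z-axis:
cos(618°) = -0.2079, sin(618°) = -0.9781
Result: [[-0.2079, 0.9781, 0], [-0.9781, -0.2079, 0], [0, 0, 1]]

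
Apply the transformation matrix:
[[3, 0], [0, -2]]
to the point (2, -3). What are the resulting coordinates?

Matrix multiplication:
[[3, 0], [0, -2]] × [2, -3]ᵀ
= [(3)(2) + (0)(-3), (0)(2) + (-2)(-3)]ᵀ
= [6, 6]ᵀ
Result: (6, 6)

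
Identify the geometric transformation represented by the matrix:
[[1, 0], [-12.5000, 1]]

This matrix represents: vertical shear with factor -12.5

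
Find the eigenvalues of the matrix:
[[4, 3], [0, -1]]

Characteristic equation: det(A - λI) = 0
λ² - (trace)λ + (det) = 0
trace = 4 + -1 = 3, det = (4)(-1) - (3)(0) = -4
λ² - (3)λ + (-4) = 0
λ = (3 ± √((3)² - 4·(-4))) / 2 = (3 ± √25) / 2
Solving: λ = -1, 4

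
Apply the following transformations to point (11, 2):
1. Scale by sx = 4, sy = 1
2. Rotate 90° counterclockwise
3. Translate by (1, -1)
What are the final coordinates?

Step 1: Scale → (44, 2)
Step 2: Rotate 90° → (-2, 44)
Step 3: Translate → (-1, 43)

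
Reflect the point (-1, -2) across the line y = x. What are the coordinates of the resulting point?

Reflection across line y = x: (-1, -2) → (-2, -1)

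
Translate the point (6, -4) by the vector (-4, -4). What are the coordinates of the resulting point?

Translation by (-4, -4) (homogeneous matrix [[1, 0, -4], [0, 1, -4], [0, 0, 1]]):
x' = 6 + -4 = 2
y' = -4 + -4 = -8
Result: (2, -8)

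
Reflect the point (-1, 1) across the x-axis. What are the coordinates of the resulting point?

Reflection across x-axis: (-1, 1) → (-1, -1)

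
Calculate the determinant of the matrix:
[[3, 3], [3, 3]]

For a 2×2 matrix [[a, b], [c, d]], det = ad - bc
det = (3)(3) - (3)(3) = 9 - 9 = 0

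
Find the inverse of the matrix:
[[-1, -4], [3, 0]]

For [[a,b],[c,d]], inverse = (1/det)·[[d,-b],[-c,a]]
det = (-1)(0) - (-4)(3) = 0 - -12 = 12
Inverse = (1/12)·[[0, 4], [-3, -1]]
= [[0, 1/3], [-1/4, -1/12]]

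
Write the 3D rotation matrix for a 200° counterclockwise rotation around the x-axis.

Rotation matrix for counterclockwise 200° around x-axis:
cos(200°) = -0.9397, sin(200°) = -0.3420
Result: [[1, 0, 0], [0, -0.9397, 0.3420], [0, -0.3420, -0.9397]]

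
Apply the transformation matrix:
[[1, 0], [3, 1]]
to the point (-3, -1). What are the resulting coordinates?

Matrix multiplication:
[[1, 0], [3, 1]] × [-3, -1]ᵀ
= [(1)(-3) + (0)(-1), (3)(-3) + (1)(-1)]ᵀ
= [-3, -10]ᵀ
Result: (-3, -10)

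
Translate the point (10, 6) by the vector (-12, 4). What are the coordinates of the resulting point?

Translation by (-12, 4) (homogeneous matrix [[1, 0, -12], [0, 1, 4], [0, 0, 1]]):
x' = 10 + -12 = -2
y' = 6 + 4 = 10
Result: (-2, 10)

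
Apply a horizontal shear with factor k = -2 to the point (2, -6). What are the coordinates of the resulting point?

Shear matrix for horizontal shear with factor k = -2:
[[1, -2], [0, 1]]
Result: (2, -6) → (14, -6)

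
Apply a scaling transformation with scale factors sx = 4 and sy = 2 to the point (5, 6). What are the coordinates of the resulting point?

Scaling matrix:
[[4, 0], [0, 2]]
Result: (5 × 4, 6 × 2) = (20, 12)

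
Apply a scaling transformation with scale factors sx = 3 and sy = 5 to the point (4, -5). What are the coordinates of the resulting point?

Scaling matrix:
[[3, 0], [0, 5]]
Result: (4 × 3, -5 × 5) = (12, -25)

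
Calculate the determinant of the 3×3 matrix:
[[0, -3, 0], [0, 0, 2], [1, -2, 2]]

Expansion along first row:
det = 0·det([[0,2],[-2,2]]) - -3·det([[0,2],[1,2]]) + 0·det([[0,0],[1,-2]])
    = 0·(0·2 - 2·-2) - -3·(0·2 - 2·1) + 0·(0·-2 - 0·1)
    = 0·4 - -3·-2 + 0·0
    = 0 + -6 + 0 = -6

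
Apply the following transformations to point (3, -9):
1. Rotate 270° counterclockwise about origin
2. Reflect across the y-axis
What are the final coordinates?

Step 1: Rotate 270° → (-9, -3)
Step 2: Reflect across y-axis → (9, -3)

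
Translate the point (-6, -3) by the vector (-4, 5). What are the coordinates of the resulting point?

Translation by (-4, 5) (homogeneous matrix [[1, 0, -4], [0, 1, 5], [0, 0, 1]]):
x' = -6 + -4 = -10
y' = -3 + 5 = 2
Result: (-10, 2)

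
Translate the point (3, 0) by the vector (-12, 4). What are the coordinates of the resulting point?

Translation by (-12, 4) (homogeneous matrix [[1, 0, -12], [0, 1, 4], [0, 0, 1]]):
x' = 3 + -12 = -9
y' = 0 + 4 = 4
Result: (-9, 4)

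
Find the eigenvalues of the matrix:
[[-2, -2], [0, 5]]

Characteristic equation: det(A - λI) = 0
λ² - (trace)λ + (det) = 0
trace = -2 + 5 = 3, det = (-2)(5) - (-2)(0) = -10
λ² - (3)λ + (-10) = 0
λ = (3 ± √((3)² - 4·(-10))) / 2 = (3 ± √49) / 2
Solving: λ = -2, 5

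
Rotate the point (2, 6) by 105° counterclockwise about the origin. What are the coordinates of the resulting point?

Rotation matrix for 105°: [[cos 105°, -sin 105°], [sin 105°, cos 105°]] ≈ [[-0.258819, -0.965926], [0.965926, -0.258819]]
[[-0.258819, -0.965926], [0.965926, -0.258819]] × [2, 6]ᵀ ≈ [-6.3132, 0.3789]ᵀ
Result: (-6.3132, 0.3789)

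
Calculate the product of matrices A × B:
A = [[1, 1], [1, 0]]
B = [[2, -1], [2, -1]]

Matrix multiplication:
C[0][0] = 1×2 + 1×2 = 4
C[0][1] = 1×-1 + 1×-1 = -2
C[1][0] = 1×2 + 0×2 = 2
C[1][1] = 1×-1 + 0×-1 = -1
Result: [[4, -2], [2, -1]]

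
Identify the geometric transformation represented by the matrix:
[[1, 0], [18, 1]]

This matrix represents: vertical shear with factor 18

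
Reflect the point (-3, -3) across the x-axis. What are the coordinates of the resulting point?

Reflection across x-axis: (-3, -3) → (-3, 3)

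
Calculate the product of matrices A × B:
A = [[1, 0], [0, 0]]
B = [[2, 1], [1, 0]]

Matrix multiplication:
C[0][0] = 1×2 + 0×1 = 2
C[0][1] = 1×1 + 0×0 = 1
C[1][0] = 0×2 + 0×1 = 0
C[1][1] = 0×1 + 0×0 = 0
Result: [[2, 1], [0, 0]]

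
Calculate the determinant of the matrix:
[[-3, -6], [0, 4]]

For a 2×2 matrix [[a, b], [c, d]], det = ad - bc
det = (-3)(4) - (-6)(0) = -12 - 0 = -12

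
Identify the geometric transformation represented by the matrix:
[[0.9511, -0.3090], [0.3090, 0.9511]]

This matrix represents: rotation by 18° counterclockwise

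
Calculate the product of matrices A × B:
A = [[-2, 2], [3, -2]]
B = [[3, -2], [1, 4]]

Matrix multiplication:
C[0][0] = -2×3 + 2×1 = -4
C[0][1] = -2×-2 + 2×4 = 12
C[1][0] = 3×3 + -2×1 = 7
C[1][1] = 3×-2 + -2×4 = -14
Result: [[-4, 12], [7, -14]]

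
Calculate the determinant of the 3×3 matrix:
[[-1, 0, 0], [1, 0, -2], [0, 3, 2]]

Expansion along first row:
det = -1·det([[0,-2],[3,2]]) - 0·det([[1,-2],[0,2]]) + 0·det([[1,0],[0,3]])
    = -1·(0·2 - -2·3) - 0·(1·2 - -2·0) + 0·(1·3 - 0·0)
    = -1·6 - 0·2 + 0·3
    = -6 + 0 + 0 = -6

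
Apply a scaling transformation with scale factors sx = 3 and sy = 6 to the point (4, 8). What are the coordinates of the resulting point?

Scaling matrix:
[[3, 0], [0, 6]]
Result: (4 × 3, 8 × 6) = (12, 48)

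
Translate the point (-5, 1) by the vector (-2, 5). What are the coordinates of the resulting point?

Translation by (-2, 5) (homogeneous matrix [[1, 0, -2], [0, 1, 5], [0, 0, 1]]):
x' = -5 + -2 = -7
y' = 1 + 5 = 6
Result: (-7, 6)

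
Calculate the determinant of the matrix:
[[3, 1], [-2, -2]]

For a 2×2 matrix [[a, b], [c, d]], det = ad - bc
det = (3)(-2) - (1)(-2) = -6 - -2 = -4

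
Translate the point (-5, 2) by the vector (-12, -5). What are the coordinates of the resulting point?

Translation by (-12, -5) (homogeneous matrix [[1, 0, -12], [0, 1, -5], [0, 0, 1]]):
x' = -5 + -12 = -17
y' = 2 + -5 = -3
Result: (-17, -3)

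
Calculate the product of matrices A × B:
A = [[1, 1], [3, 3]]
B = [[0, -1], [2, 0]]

Matrix multiplication:
C[0][0] = 1×0 + 1×2 = 2
C[0][1] = 1×-1 + 1×0 = -1
C[1][0] = 3×0 + 3×2 = 6
C[1][1] = 3×-1 + 3×0 = -3
Result: [[2, -1], [6, -3]]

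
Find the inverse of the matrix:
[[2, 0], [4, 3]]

For [[a,b],[c,d]], inverse = (1/det)·[[d,-b],[-c,a]]
det = (2)(3) - (0)(4) = 6 - 0 = 6
Inverse = (1/6)·[[3, 0], [-4, 2]]
= [[1/2, 0], [-2/3, 1/3]]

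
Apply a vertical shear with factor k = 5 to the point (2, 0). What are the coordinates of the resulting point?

Shear matrix for vertical shear with factor k = 5:
[[1, 0], [5, 1]]
Result: (2, 0) → (2, 10)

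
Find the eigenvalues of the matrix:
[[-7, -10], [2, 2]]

Characteristic equation: det(A - λI) = 0
λ² - (trace)λ + (det) = 0
trace = -7 + 2 = -5, det = (-7)(2) - (-10)(2) = 6
λ² - (-5)λ + (6) = 0
λ = (-5 ± √((-5)² - 4·(6))) / 2 = (-5 ± √1) / 2
Solving: λ = -3, -2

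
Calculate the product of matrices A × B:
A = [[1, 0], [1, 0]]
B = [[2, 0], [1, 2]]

Matrix multiplication:
C[0][0] = 1×2 + 0×1 = 2
C[0][1] = 1×0 + 0×2 = 0
C[1][0] = 1×2 + 0×1 = 2
C[1][1] = 1×0 + 0×2 = 0
Result: [[2, 0], [2, 0]]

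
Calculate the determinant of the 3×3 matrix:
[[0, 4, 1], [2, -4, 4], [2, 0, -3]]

Expansion along first row:
det = 0·det([[-4,4],[0,-3]]) - 4·det([[2,4],[2,-3]]) + 1·det([[2,-4],[2,0]])
    = 0·(-4·-3 - 4·0) - 4·(2·-3 - 4·2) + 1·(2·0 - -4·2)
    = 0·12 - 4·-14 + 1·8
    = 0 + 56 + 8 = 64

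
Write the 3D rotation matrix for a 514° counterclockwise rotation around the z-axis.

Rotation matrix for counterclockwise 514° around z-axis:
cos(514°) = -0.8988, sin(514°) = 0.4384
Result: [[-0.8988, -0.4384, 0], [0.4384, -0.8988, 0], [0, 0, 1]]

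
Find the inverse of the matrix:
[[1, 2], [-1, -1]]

For [[a,b],[c,d]], inverse = (1/det)·[[d,-b],[-c,a]]
det = (1)(-1) - (2)(-1) = -1 - -2 = 1
Inverse = [[-1, -2], [1, 1]]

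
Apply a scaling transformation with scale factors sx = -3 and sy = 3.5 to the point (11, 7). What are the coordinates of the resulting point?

Scaling matrix:
[[-3, 0], [0, 3.50]]
Result: (11 × -3, 7 × 3.5) = (-33, 24.5)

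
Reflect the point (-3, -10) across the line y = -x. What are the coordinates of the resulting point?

Reflection across line y = -x: (-3, -10) → (10, 3)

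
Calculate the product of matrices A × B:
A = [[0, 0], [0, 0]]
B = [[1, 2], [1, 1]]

Matrix multiplication:
C[0][0] = 0×1 + 0×1 = 0
C[0][1] = 0×2 + 0×1 = 0
C[1][0] = 0×1 + 0×1 = 0
C[1][1] = 0×2 + 0×1 = 0
Result: [[0, 0], [0, 0]]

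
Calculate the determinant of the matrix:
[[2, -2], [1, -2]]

For a 2×2 matrix [[a, b], [c, d]], det = ad - bc
det = (2)(-2) - (-2)(1) = -4 - -2 = -2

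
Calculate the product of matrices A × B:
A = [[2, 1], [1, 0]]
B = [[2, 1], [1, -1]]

Matrix multiplication:
C[0][0] = 2×2 + 1×1 = 5
C[0][1] = 2×1 + 1×-1 = 1
C[1][0] = 1×2 + 0×1 = 2
C[1][1] = 1×1 + 0×-1 = 1
Result: [[5, 1], [2, 1]]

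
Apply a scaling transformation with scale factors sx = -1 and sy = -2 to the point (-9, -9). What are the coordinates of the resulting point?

Scaling matrix:
[[-1, 0], [0, -2]]
Result: (-9 × -1, -9 × -2) = (9, 18)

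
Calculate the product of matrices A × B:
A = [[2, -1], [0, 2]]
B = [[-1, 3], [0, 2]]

Matrix multiplication:
C[0][0] = 2×-1 + -1×0 = -2
C[0][1] = 2×3 + -1×2 = 4
C[1][0] = 0×-1 + 2×0 = 0
C[1][1] = 0×3 + 2×2 = 4
Result: [[-2, 4], [0, 4]]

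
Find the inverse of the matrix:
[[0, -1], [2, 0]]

For [[a,b],[c,d]], inverse = (1/det)·[[d,-b],[-c,a]]
det = (0)(0) - (-1)(2) = 0 - -2 = 2
Inverse = (1/2)·[[0, 1], [-2, 0]]
= [[0, 1/2], [-1, 0]]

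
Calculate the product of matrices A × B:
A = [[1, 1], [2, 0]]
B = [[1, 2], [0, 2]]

Matrix multiplication:
C[0][0] = 1×1 + 1×0 = 1
C[0][1] = 1×2 + 1×2 = 4
C[1][0] = 2×1 + 0×0 = 2
C[1][1] = 2×2 + 0×2 = 4
Result: [[1, 4], [2, 4]]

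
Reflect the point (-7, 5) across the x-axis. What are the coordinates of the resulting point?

Reflection across x-axis: (-7, 5) → (-7, -5)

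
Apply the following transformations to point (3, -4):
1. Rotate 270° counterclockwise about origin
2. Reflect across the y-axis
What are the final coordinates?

Step 1: Rotate 270° → (-4, -3)
Step 2: Reflect across y-axis → (4, -3)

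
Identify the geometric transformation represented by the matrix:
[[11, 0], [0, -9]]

This matrix represents: non-uniform scaling by sx = 11, sy = -9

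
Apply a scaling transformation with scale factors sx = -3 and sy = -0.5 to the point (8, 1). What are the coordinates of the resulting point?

Scaling matrix:
[[-3, 0], [0, -0.50]]
Result: (8 × -3, 1 × -0.5) = (-24, -0.5)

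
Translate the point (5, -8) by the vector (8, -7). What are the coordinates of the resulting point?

Translation by (8, -7) (homogeneous matrix [[1, 0, 8], [0, 1, -7], [0, 0, 1]]):
x' = 5 + 8 = 13
y' = -8 + -7 = -15
Result: (13, -15)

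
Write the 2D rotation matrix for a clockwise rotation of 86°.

Rotation matrix formula: [[cos θ, -sin θ], [sin θ, cos θ]]
A clockwise rotation by 86° is equivalent to a counterclockwise rotation by -86°.
For θ = -86°:
cos(-86°) = 0.0698
sin(-86°) = -0.9976
Result: [[0.0698, 0.9976], [-0.9976, 0.0698]]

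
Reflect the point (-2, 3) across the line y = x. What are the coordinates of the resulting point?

Reflection across line y = x: (-2, 3) → (3, -2)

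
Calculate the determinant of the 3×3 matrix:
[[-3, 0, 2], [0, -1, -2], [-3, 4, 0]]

Expansion along first row:
det = -3·det([[-1,-2],[4,0]]) - 0·det([[0,-2],[-3,0]]) + 2·det([[0,-1],[-3,4]])
    = -3·(-1·0 - -2·4) - 0·(0·0 - -2·-3) + 2·(0·4 - -1·-3)
    = -3·8 - 0·-6 + 2·-3
    = -24 + 0 + -6 = -30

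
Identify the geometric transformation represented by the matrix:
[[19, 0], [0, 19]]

This matrix represents: uniform scaling by factor 19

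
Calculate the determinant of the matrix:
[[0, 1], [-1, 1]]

For a 2×2 matrix [[a, b], [c, d]], det = ad - bc
det = (0)(1) - (1)(-1) = 0 - -1 = 1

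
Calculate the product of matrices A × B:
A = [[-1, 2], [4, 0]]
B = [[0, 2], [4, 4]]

Matrix multiplication:
C[0][0] = -1×0 + 2×4 = 8
C[0][1] = -1×2 + 2×4 = 6
C[1][0] = 4×0 + 0×4 = 0
C[1][1] = 4×2 + 0×4 = 8
Result: [[8, 6], [0, 8]]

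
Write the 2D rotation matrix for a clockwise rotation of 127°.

Rotation matrix formula: [[cos θ, -sin θ], [sin θ, cos θ]]
A clockwise rotation by 127° is equivalent to a counterclockwise rotation by -127°.
For θ = -127°:
cos(-127°) = -0.6018
sin(-127°) = -0.7986
Result: [[-0.6018, 0.7986], [-0.7986, -0.6018]]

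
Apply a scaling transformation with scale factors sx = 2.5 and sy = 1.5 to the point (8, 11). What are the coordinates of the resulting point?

Scaling matrix:
[[2.50, 0], [0, 1.50]]
Result: (8 × 2.5, 11 × 1.5) = (20, 16.5)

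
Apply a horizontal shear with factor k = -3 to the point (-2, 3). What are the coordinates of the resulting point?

Shear matrix for horizontal shear with factor k = -3:
[[1, -3], [0, 1]]
Result: (-2, 3) → (-11, 3)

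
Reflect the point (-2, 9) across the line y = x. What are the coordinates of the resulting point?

Reflection across line y = x: (-2, 9) → (9, -2)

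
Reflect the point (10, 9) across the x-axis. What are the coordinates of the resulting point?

Reflection across x-axis: (10, 9) → (10, -9)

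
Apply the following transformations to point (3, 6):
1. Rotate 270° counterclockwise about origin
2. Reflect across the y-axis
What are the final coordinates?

Step 1: Rotate 270° → (6, -3)
Step 2: Reflect across y-axis → (-6, -3)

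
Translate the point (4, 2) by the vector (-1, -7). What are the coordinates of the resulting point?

Translation by (-1, -7) (homogeneous matrix [[1, 0, -1], [0, 1, -7], [0, 0, 1]]):
x' = 4 + -1 = 3
y' = 2 + -7 = -5
Result: (3, -5)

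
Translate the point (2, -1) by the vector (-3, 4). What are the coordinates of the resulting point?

Translation by (-3, 4) (homogeneous matrix [[1, 0, -3], [0, 1, 4], [0, 0, 1]]):
x' = 2 + -3 = -1
y' = -1 + 4 = 3
Result: (-1, 3)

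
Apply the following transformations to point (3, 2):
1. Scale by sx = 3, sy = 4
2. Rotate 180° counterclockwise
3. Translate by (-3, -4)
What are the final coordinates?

Step 1: Scale → (9, 8)
Step 2: Rotate 180° → (-9, -8)
Step 3: Translate → (-12, -12)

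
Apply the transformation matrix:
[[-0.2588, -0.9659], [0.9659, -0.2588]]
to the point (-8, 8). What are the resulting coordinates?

Matrix multiplication:
[[-0.2588, -0.9659], [0.9659, -0.2588]] × [-8, 8]ᵀ
= [(-0.2588)(-8) + (-0.9659)(8), (0.9659)(-8) + (-0.2588)(8)]ᵀ
= [-5.6568, -9.7976]ᵀ
Result: (-5.6568, -9.7976)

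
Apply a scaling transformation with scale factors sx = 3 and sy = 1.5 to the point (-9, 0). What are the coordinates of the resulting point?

Scaling matrix:
[[3, 0], [0, 1.50]]
Result: (-9 × 3, 0 × 1.5) = (-27, 0)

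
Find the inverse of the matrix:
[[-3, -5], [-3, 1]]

For [[a,b],[c,d]], inverse = (1/det)·[[d,-b],[-c,a]]
det = (-3)(1) - (-5)(-3) = -3 - 15 = -18
Inverse = (1/-18)·[[1, 5], [3, -3]]
= [[-1/18, -5/18], [-1/6, 1/6]]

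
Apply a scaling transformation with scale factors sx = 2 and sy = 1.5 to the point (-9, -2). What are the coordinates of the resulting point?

Scaling matrix:
[[2, 0], [0, 1.50]]
Result: (-9 × 2, -2 × 1.5) = (-18, -3)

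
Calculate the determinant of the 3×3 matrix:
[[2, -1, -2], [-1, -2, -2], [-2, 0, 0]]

Expansion along first row:
det = 2·det([[-2,-2],[0,0]]) - -1·det([[-1,-2],[-2,0]]) + -2·det([[-1,-2],[-2,0]])
    = 2·(-2·0 - -2·0) - -1·(-1·0 - -2·-2) + -2·(-1·0 - -2·-2)
    = 2·0 - -1·-4 + -2·-4
    = 0 + -4 + 8 = 4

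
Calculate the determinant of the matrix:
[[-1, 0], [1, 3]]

For a 2×2 matrix [[a, b], [c, d]], det = ad - bc
det = (-1)(3) - (0)(1) = -3 - 0 = -3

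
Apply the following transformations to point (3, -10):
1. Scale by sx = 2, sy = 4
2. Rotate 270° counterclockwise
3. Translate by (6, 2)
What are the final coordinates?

Step 1: Scale → (6, -40)
Step 2: Rotate 270° → (-40, -6)
Step 3: Translate → (-34, -4)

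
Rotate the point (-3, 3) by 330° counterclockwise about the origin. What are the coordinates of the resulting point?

Rotation matrix for 330°: [[cos 330°, -sin 330°], [sin 330°, cos 330°]] ≈ [[0.866025, 0.500000], [-0.500000, 0.866025]]
[[0.866025, 0.500000], [-0.500000, 0.866025]] × [-3, 3]ᵀ ≈ [-1.0981, 4.0981]ᵀ
Result: (-1.0981, 4.0981)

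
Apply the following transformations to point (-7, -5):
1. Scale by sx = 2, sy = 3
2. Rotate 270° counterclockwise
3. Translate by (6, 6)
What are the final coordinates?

Step 1: Scale → (-14, -15)
Step 2: Rotate 270° → (-15, 14)
Step 3: Translate → (-9, 20)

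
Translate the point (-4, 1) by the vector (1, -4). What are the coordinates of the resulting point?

Translation by (1, -4) (homogeneous matrix [[1, 0, 1], [0, 1, -4], [0, 0, 1]]):
x' = -4 + 1 = -3
y' = 1 + -4 = -3
Result: (-3, -3)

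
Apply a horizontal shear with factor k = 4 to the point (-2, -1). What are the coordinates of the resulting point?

Shear matrix for horizontal shear with factor k = 4:
[[1, 4], [0, 1]]
Result: (-2, -1) → (-6, -1)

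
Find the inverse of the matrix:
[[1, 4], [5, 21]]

For [[a,b],[c,d]], inverse = (1/det)·[[d,-b],[-c,a]]
det = (1)(21) - (4)(5) = 21 - 20 = 1
Inverse = [[21, -4], [-5, 1]]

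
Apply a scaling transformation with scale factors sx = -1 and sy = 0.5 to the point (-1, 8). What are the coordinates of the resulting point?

Scaling matrix:
[[-1, 0], [0, 0.50]]
Result: (-1 × -1, 8 × 0.5) = (1, 4)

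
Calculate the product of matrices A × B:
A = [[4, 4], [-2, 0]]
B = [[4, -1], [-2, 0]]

Matrix multiplication:
C[0][0] = 4×4 + 4×-2 = 8
C[0][1] = 4×-1 + 4×0 = -4
C[1][0] = -2×4 + 0×-2 = -8
C[1][1] = -2×-1 + 0×0 = 2
Result: [[8, -4], [-8, 2]]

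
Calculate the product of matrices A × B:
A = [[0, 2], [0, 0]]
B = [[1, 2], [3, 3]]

Matrix multiplication:
C[0][0] = 0×1 + 2×3 = 6
C[0][1] = 0×2 + 2×3 = 6
C[1][0] = 0×1 + 0×3 = 0
C[1][1] = 0×2 + 0×3 = 0
Result: [[6, 6], [0, 0]]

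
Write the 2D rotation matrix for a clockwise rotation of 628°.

Rotation matrix formula: [[cos θ, -sin θ], [sin θ, cos θ]]
A clockwise rotation by 628° is equivalent to a counterclockwise rotation by -628°.
For θ = -628°:
cos(-628°) = -0.0349
sin(-628°) = 0.9994
Result: [[-0.0349, -0.9994], [0.9994, -0.0349]]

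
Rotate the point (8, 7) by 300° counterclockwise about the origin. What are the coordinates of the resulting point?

Rotation matrix for 300°: [[cos 300°, -sin 300°], [sin 300°, cos 300°]] ≈ [[0.500000, 0.866025], [-0.866025, 0.500000]]
[[0.500000, 0.866025], [-0.866025, 0.500000]] × [8, 7]ᵀ ≈ [10.0622, -3.4282]ᵀ
Result: (10.0622, -3.4282)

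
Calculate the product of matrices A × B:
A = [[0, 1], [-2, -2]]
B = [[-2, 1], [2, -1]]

Matrix multiplication:
C[0][0] = 0×-2 + 1×2 = 2
C[0][1] = 0×1 + 1×-1 = -1
C[1][0] = -2×-2 + -2×2 = 0
C[1][1] = -2×1 + -2×-1 = 0
Result: [[2, -1], [0, 0]]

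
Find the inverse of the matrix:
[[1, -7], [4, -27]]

For [[a,b],[c,d]], inverse = (1/det)·[[d,-b],[-c,a]]
det = (1)(-27) - (-7)(4) = -27 - -28 = 1
Inverse = [[-27, 7], [-4, 1]]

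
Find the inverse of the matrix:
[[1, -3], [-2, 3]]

For [[a,b],[c,d]], inverse = (1/det)·[[d,-b],[-c,a]]
det = (1)(3) - (-3)(-2) = 3 - 6 = -3
Inverse = (1/-3)·[[3, 3], [2, 1]]
= [[-1, -1], [-2/3, -1/3]]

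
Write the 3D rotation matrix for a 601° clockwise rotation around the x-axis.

Rotation matrix for clockwise 601° around x-axis:
A clockwise rotation by 601° is a counterclockwise rotation by -601°.
cos(-601°) = -0.4848, sin(-601°) = 0.8746
Result: [[1, 0, 0], [0, -0.4848, -0.8746], [0, 0.8746, -0.4848]]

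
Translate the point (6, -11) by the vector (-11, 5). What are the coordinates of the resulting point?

Translation by (-11, 5) (homogeneous matrix [[1, 0, -11], [0, 1, 5], [0, 0, 1]]):
x' = 6 + -11 = -5
y' = -11 + 5 = -6
Result: (-5, -6)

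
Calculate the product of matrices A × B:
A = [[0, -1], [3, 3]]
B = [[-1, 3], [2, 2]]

Matrix multiplication:
C[0][0] = 0×-1 + -1×2 = -2
C[0][1] = 0×3 + -1×2 = -2
C[1][0] = 3×-1 + 3×2 = 3
C[1][1] = 3×3 + 3×2 = 15
Result: [[-2, -2], [3, 15]]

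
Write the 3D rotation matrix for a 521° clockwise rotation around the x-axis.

Rotation matrix for clockwise 521° around x-axis:
A clockwise rotation by 521° is a counterclockwise rotation by -521°.
cos(-521°) = -0.9455, sin(-521°) = -0.3256
Result: [[1, 0, 0], [0, -0.9455, 0.3256], [0, -0.3256, -0.9455]]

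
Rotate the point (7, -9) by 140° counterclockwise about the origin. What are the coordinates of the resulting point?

Rotation matrix for 140°: [[cos 140°, -sin 140°], [sin 140°, cos 140°]] ≈ [[-0.766044, -0.642788], [0.642788, -0.766044]]
[[-0.766044, -0.642788], [0.642788, -0.766044]] × [7, -9]ᵀ ≈ [0.4228, 11.3939]ᵀ
Result: (0.4228, 11.3939)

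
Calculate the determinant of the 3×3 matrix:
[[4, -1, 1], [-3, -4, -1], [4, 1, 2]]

Expansion along first row:
det = 4·det([[-4,-1],[1,2]]) - -1·det([[-3,-1],[4,2]]) + 1·det([[-3,-4],[4,1]])
    = 4·(-4·2 - -1·1) - -1·(-3·2 - -1·4) + 1·(-3·1 - -4·4)
    = 4·-7 - -1·-2 + 1·13
    = -28 + -2 + 13 = -17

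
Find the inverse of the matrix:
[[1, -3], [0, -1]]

For [[a,b],[c,d]], inverse = (1/det)·[[d,-b],[-c,a]]
det = (1)(-1) - (-3)(0) = -1 - 0 = -1
Inverse = (1/-1)·[[-1, 3], [0, 1]]
= [[1, -3], [0, -1]]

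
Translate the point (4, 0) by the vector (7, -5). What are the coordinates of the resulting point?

Translation by (7, -5) (homogeneous matrix [[1, 0, 7], [0, 1, -5], [0, 0, 1]]):
x' = 4 + 7 = 11
y' = 0 + -5 = -5
Result: (11, -5)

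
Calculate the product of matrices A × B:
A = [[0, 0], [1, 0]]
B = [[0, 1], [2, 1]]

Matrix multiplication:
C[0][0] = 0×0 + 0×2 = 0
C[0][1] = 0×1 + 0×1 = 0
C[1][0] = 1×0 + 0×2 = 0
C[1][1] = 1×1 + 0×1 = 1
Result: [[0, 0], [0, 1]]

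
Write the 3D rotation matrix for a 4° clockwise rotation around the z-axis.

Rotation matrix for clockwise 4° around z-axis:
A clockwise rotation by 4° is a counterclockwise rotation by -4°.
cos(-4°) = 0.9976, sin(-4°) = -0.0698
Result: [[0.9976, 0.0698, 0], [-0.0698, 0.9976, 0], [0, 0, 1]]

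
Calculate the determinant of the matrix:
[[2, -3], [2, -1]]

For a 2×2 matrix [[a, b], [c, d]], det = ad - bc
det = (2)(-1) - (-3)(2) = -2 - -6 = 4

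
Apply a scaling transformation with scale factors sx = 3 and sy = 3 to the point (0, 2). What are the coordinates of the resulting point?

Scaling matrix:
[[3, 0], [0, 3]]
Result: (0 × 3, 2 × 3) = (0, 6)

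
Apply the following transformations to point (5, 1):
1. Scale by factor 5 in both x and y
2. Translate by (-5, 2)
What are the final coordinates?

Step 1: Scale (5, 1) by 5 → (25, 5)
Step 2: Translate by (-5, 2) → (20, 7)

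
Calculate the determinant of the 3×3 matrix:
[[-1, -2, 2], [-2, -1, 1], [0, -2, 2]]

Expansion along first row:
det = -1·det([[-1,1],[-2,2]]) - -2·det([[-2,1],[0,2]]) + 2·det([[-2,-1],[0,-2]])
    = -1·(-1·2 - 1·-2) - -2·(-2·2 - 1·0) + 2·(-2·-2 - -1·0)
    = -1·0 - -2·-4 + 2·4
    = 0 + -8 + 8 = 0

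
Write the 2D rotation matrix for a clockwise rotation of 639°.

Rotation matrix formula: [[cos θ, -sin θ], [sin θ, cos θ]]
A clockwise rotation by 639° is equivalent to a counterclockwise rotation by -639°.
For θ = -639°:
cos(-639°) = 0.1564
sin(-639°) = 0.9877
Result: [[0.1564, -0.9877], [0.9877, 0.1564]]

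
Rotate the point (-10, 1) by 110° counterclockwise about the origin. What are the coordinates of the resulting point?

Rotation matrix for 110°: [[cos 110°, -sin 110°], [sin 110°, cos 110°]] ≈ [[-0.342020, -0.939693], [0.939693, -0.342020]]
[[-0.342020, -0.939693], [0.939693, -0.342020]] × [-10, 1]ᵀ ≈ [2.4805, -9.7389]ᵀ
Result: (2.4805, -9.7389)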